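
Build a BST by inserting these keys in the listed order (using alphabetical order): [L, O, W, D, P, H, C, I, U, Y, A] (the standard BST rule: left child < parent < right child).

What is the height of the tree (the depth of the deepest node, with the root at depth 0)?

4

L: root
O: right child of L (depth 1)
W: right child of O (depth 2)
D: left child of L (depth 1)
P: left child of W (depth 3)
H: right child of D (depth 2)
C: left child of D (depth 2)
I: right child of H (depth 3)
U: right child of P (depth 4)
Y: right child of W (depth 3)
A: left child of C (depth 3)

The deepest node is U at depth 4.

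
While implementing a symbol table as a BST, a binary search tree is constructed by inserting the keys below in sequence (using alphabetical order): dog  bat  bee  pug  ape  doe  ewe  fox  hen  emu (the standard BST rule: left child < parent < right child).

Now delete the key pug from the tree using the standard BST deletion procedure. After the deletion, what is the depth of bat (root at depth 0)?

dog: root
bat: left child of dog (depth 1)
bee: right child of bat (depth 2)
pug: right child of dog (depth 1)
ape: left child of bat (depth 2)
doe: right child of bee (depth 3)
ewe: left child of pug (depth 2)
fox: right child of ewe (depth 3)
hen: right child of fox (depth 4)
emu: left child of ewe (depth 3)

Delete pug (at most one child — splice it out).
After deletion, path to bat: dog → bat.

1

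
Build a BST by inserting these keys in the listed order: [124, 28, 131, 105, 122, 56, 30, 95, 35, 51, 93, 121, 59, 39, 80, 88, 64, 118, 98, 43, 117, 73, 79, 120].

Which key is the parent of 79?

Resulting structure (node: left, right):
  124: L=28, R=131
  28: L=–, R=105
  131: L=–, R=–
  105: L=56, R=122
  122: L=121, R=–
  56: L=30, R=95
  30: L=–, R=35
  95: L=93, R=98
  35: L=–, R=51
  51: L=39, R=–
  93: L=59, R=–
  121: L=118, R=–
  59: L=–, R=80
  39: L=–, R=43
  80: L=64, R=88
  88: L=–, R=–
  64: L=–, R=73
  118: L=117, R=120
  98: L=–, R=–
  43: L=–, R=–
  117: L=–, R=–
  73: L=–, R=79
  79: L=–, R=–
  120: L=–, R=–

73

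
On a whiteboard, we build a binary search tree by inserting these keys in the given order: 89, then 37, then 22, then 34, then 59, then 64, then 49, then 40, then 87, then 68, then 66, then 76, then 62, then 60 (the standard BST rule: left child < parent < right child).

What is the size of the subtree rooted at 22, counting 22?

2

89: root
37: left child of 89 (depth 1)
22: left child of 37 (depth 2)
34: right child of 22 (depth 3)
59: right child of 37 (depth 2)
64: right child of 59 (depth 3)
49: left child of 59 (depth 3)
40: left child of 49 (depth 4)
87: right child of 64 (depth 4)
68: left child of 87 (depth 5)
66: left child of 68 (depth 6)
76: right child of 68 (depth 6)
62: left child of 64 (depth 4)
60: left child of 62 (depth 5)

Subtree rooted at 22 contains: 22, 34 — 2 nodes.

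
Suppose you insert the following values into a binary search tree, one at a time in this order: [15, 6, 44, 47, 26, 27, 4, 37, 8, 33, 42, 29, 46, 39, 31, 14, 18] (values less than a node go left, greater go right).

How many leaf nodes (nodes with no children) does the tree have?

6

Insert 15: tree is empty, so 15 becomes the root.
Insert 6: 6 < 15 → go left. Place as left child of 15.
Insert 44: 44 > 15 → go right. Place as right child of 15.
Insert 47: 47 > 15 → go right; 47 > 44 → go right. Place as right child of 44.
Insert 26: 26 > 15 → go right; 26 < 44 → go left. Place as left child of 44.
Insert 27: 27 > 15 → go right; 27 < 44 → go left; 27 > 26 → go right. Place as right child of 26.
Insert 4: 4 < 15 → go left; 4 < 6 → go left. Place as left child of 6.
Insert 37: 37 > 15 → go right; 37 < 44 → go left; 37 > 26 → go right; 37 > 27 → go right. Place as right child of 27.
Insert 8: 8 < 15 → go left; 8 > 6 → go right. Place as right child of 6.
Insert 33: 33 > 15 → go right; 33 < 44 → go left; 33 > 26 → go right; 33 > 27 → go right; 33 < 37 → go left. Place as left child of 37.
Insert 42: 42 > 15 → go right; 42 < 44 → go left; 42 > 26 → go right; 42 > 27 → go right; 42 > 37 → go right. Place as right child of 37.
Insert 29: 29 > 15 → go right; 29 < 44 → go left; 29 > 26 → go right; 29 > 27 → go right; 29 < 37 → go left; 29 < 33 → go left. Place as left child of 33.
Insert 46: 46 > 15 → go right; 46 > 44 → go right; 46 < 47 → go left. Place as left child of 47.
Insert 39: 39 > 15 → go right; 39 < 44 → go left; 39 > 26 → go right; 39 > 27 → go right; 39 > 37 → go right; 39 < 42 → go left. Place as left child of 42.
Insert 31: 31 > 15 → go right; 31 < 44 → go left; 31 > 26 → go right; 31 > 27 → go right; 31 < 37 → go left; 31 < 33 → go left; 31 > 29 → go right. Place as right child of 29.
Insert 14: 14 < 15 → go left; 14 > 6 → go right; 14 > 8 → go right. Place as right child of 8.
Insert 18: 18 > 15 → go right; 18 < 44 → go left; 18 < 26 → go left. Place as left child of 26.

Leaves: 4, 14, 18, 31, 39, 46 — 6 in total.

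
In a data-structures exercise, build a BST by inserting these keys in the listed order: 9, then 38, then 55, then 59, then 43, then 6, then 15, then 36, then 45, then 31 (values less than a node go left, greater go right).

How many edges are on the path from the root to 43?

Insert 9: tree is empty, so 9 becomes the root.
Insert 38: 38 > 9 → go right. Place as right child of 9.
Insert 55: 55 > 9 → go right; 55 > 38 → go right. Place as right child of 38.
Insert 59: 59 > 9 → go right; 59 > 38 → go right; 59 > 55 → go right. Place as right child of 55.
Insert 43: 43 > 9 → go right; 43 > 38 → go right; 43 < 55 → go left. Place as left child of 55.
Insert 6: 6 < 9 → go left. Place as left child of 9.
Insert 15: 15 > 9 → go right; 15 < 38 → go left. Place as left child of 38.
Insert 36: 36 > 9 → go right; 36 < 38 → go left; 36 > 15 → go right. Place as right child of 15.
Insert 45: 45 > 9 → go right; 45 > 38 → go right; 45 < 55 → go left; 45 > 43 → go right. Place as right child of 43.
Insert 31: 31 > 9 → go right; 31 < 38 → go left; 31 > 15 → go right; 31 < 36 → go left. Place as left child of 36.

Path to 43: 9 → 38 → 55 → 43, which is 3 edges.

3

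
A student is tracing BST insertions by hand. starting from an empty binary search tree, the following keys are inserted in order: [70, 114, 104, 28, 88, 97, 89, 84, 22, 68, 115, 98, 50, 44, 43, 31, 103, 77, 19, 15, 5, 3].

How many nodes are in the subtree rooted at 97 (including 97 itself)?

70: root
114: right child of 70 (depth 1)
104: left child of 114 (depth 2)
28: left child of 70 (depth 1)
88: left child of 104 (depth 3)
97: right child of 88 (depth 4)
89: left child of 97 (depth 5)
84: left child of 88 (depth 4)
22: left child of 28 (depth 2)
68: right child of 28 (depth 2)
115: right child of 114 (depth 2)
98: right child of 97 (depth 5)
50: left child of 68 (depth 3)
44: left child of 50 (depth 4)
43: left child of 44 (depth 5)
31: left child of 43 (depth 6)
103: right child of 98 (depth 6)
77: left child of 84 (depth 5)
19: left child of 22 (depth 3)
15: left child of 19 (depth 4)
5: left child of 15 (depth 5)
3: left child of 5 (depth 6)

Subtree rooted at 97 contains: 97, 89, 98, 103 — 4 nodes.

4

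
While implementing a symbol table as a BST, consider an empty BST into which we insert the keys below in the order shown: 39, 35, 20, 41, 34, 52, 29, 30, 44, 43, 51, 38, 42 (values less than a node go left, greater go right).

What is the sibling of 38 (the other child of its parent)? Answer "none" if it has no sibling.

20

Insert 39: tree is empty, so 39 becomes the root.
Insert 35: 35 < 39 → go left. Place as left child of 39.
Insert 20: 20 < 39 → go left; 20 < 35 → go left. Place as left child of 35.
Insert 41: 41 > 39 → go right. Place as right child of 39.
Insert 34: 34 < 39 → go left; 34 < 35 → go left; 34 > 20 → go right. Place as right child of 20.
Insert 52: 52 > 39 → go right; 52 > 41 → go right. Place as right child of 41.
Insert 29: 29 < 39 → go left; 29 < 35 → go left; 29 > 20 → go right; 29 < 34 → go left. Place as left child of 34.
Insert 30: 30 < 39 → go left; 30 < 35 → go left; 30 > 20 → go right; 30 < 34 → go left; 30 > 29 → go right. Place as right child of 29.
Insert 44: 44 > 39 → go right; 44 > 41 → go right; 44 < 52 → go left. Place as left child of 52.
Insert 43: 43 > 39 → go right; 43 > 41 → go right; 43 < 52 → go left; 43 < 44 → go left. Place as left child of 44.
Insert 51: 51 > 39 → go right; 51 > 41 → go right; 51 < 52 → go left; 51 > 44 → go right. Place as right child of 44.
Insert 38: 38 < 39 → go left; 38 > 35 → go right. Place as right child of 35.
Insert 42: 42 > 39 → go right; 42 > 41 → go right; 42 < 52 → go left; 42 < 44 → go left; 42 < 43 → go left. Place as left child of 43.

38's parent is 35; the other child of 35 is 20.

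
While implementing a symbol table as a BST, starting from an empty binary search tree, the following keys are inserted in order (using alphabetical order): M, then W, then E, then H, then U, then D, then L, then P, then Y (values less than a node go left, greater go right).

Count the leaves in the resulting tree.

4

M: root
W: right child of M (depth 1)
E: left child of M (depth 1)
H: right child of E (depth 2)
U: left child of W (depth 2)
D: left child of E (depth 2)
L: right child of H (depth 3)
P: left child of U (depth 3)
Y: right child of W (depth 2)

Leaves: D, L, P, Y — 4 in total.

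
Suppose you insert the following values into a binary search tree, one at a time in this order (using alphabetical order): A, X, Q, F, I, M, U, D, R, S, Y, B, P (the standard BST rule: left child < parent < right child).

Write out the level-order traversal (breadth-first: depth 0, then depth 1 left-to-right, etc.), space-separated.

Insert A: tree is empty, so A becomes the root.
Insert X: X > A → go right. Place as right child of A.
Insert Q: Q > A → go right; Q < X → go left. Place as left child of X.
Insert F: F > A → go right; F < X → go left; F < Q → go left. Place as left child of Q.
Insert I: I > A → go right; I < X → go left; I < Q → go left; I > F → go right. Place as right child of F.
Insert M: M > A → go right; M < X → go left; M < Q → go left; M > F → go right; M > I → go right. Place as right child of I.
Insert U: U > A → go right; U < X → go left; U > Q → go right. Place as right child of Q.
Insert D: D > A → go right; D < X → go left; D < Q → go left; D < F → go left. Place as left child of F.
Insert R: R > A → go right; R < X → go left; R > Q → go right; R < U → go left. Place as left child of U.
Insert S: S > A → go right; S < X → go left; S > Q → go right; S < U → go left; S > R → go right. Place as right child of R.
Insert Y: Y > A → go right; Y > X → go right. Place as right child of X.
Insert B: B > A → go right; B < X → go left; B < Q → go left; B < F → go left; B < D → go left. Place as left child of D.
Insert P: P > A → go right; P < X → go left; P < Q → go left; P > F → go right; P > I → go right; P > M → go right. Place as right child of M.

A X Q Y F U D I R B M S P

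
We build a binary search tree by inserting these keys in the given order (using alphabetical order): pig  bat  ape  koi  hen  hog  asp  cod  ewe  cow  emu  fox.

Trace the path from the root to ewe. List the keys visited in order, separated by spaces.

pig bat koi hen cod ewe

Resulting structure (node: left, right):
  pig: L=bat, R=–
  bat: L=ape, R=koi
  ape: L=–, R=asp
  koi: L=hen, R=–
  hen: L=cod, R=hog
  hog: L=–, R=–
  asp: L=–, R=–
  cod: L=–, R=ewe
  ewe: L=cow, R=fox
  cow: L=–, R=emu
  emu: L=–, R=–
  fox: L=–, R=–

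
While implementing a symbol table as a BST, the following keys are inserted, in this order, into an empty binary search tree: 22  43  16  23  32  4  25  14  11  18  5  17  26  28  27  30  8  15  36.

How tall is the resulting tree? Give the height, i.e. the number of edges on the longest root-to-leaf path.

22: root
43: right child of 22 (depth 1)
16: left child of 22 (depth 1)
23: left child of 43 (depth 2)
32: right child of 23 (depth 3)
4: left child of 16 (depth 2)
25: left child of 32 (depth 4)
14: right child of 4 (depth 3)
11: left child of 14 (depth 4)
18: right child of 16 (depth 2)
5: left child of 11 (depth 5)
17: left child of 18 (depth 3)
26: right child of 25 (depth 5)
28: right child of 26 (depth 6)
27: left child of 28 (depth 7)
30: right child of 28 (depth 7)
8: right child of 5 (depth 6)
15: right child of 14 (depth 4)
36: right child of 32 (depth 4)

The deepest node is 27 at depth 7.

7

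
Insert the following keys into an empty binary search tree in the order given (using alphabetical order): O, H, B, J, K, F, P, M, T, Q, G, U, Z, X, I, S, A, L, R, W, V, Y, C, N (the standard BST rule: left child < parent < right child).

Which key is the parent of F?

B

O: root
H: left child of O (depth 1)
B: left child of H (depth 2)
J: right child of H (depth 2)
K: right child of J (depth 3)
F: right child of B (depth 3)
P: right child of O (depth 1)
M: right child of K (depth 4)
T: right child of P (depth 2)
Q: left child of T (depth 3)
G: right child of F (depth 4)
U: right child of T (depth 3)
Z: right child of U (depth 4)
X: left child of Z (depth 5)
I: left child of J (depth 3)
S: right child of Q (depth 4)
A: left child of B (depth 3)
L: left child of M (depth 5)
R: left child of S (depth 5)
W: left child of X (depth 6)
V: left child of W (depth 7)
Y: right child of X (depth 6)
C: left child of F (depth 4)
N: right child of M (depth 5)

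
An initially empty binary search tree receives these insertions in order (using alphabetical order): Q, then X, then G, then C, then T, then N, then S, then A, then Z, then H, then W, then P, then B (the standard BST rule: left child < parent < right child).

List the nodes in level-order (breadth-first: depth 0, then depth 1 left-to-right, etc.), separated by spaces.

Q G X C N T Z A H P S W B

Resulting structure (node: left, right):
  Q: L=G, R=X
  X: L=T, R=Z
  G: L=C, R=N
  C: L=A, R=–
  T: L=S, R=W
  N: L=H, R=P
  S: L=–, R=–
  A: L=–, R=B
  Z: L=–, R=–
  H: L=–, R=–
  W: L=–, R=–
  P: L=–, R=–
  B: L=–, R=–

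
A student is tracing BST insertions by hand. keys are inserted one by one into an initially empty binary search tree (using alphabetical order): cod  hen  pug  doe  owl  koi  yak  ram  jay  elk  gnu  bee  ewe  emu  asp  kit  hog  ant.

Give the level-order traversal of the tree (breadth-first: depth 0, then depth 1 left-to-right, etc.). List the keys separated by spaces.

cod: root
hen: right child of cod (depth 1)
pug: right child of hen (depth 2)
doe: left child of hen (depth 2)
owl: left child of pug (depth 3)
koi: left child of owl (depth 4)
yak: right child of pug (depth 3)
ram: left child of yak (depth 4)
jay: left child of koi (depth 5)
elk: right child of doe (depth 3)
gnu: right child of elk (depth 4)
bee: left child of cod (depth 1)
ewe: left child of gnu (depth 5)
emu: left child of ewe (depth 6)
asp: left child of bee (depth 2)
kit: right child of jay (depth 6)
hog: left child of jay (depth 6)
ant: left child of asp (depth 3)

cod bee hen asp doe pug ant elk owl yak gnu koi ram ewe jay emu hog kit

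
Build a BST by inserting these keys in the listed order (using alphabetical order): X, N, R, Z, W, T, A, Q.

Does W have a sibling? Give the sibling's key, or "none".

Q

Resulting structure (node: left, right):
  X: L=N, R=Z
  N: L=A, R=R
  R: L=Q, R=W
  Z: L=–, R=–
  W: L=T, R=–
  T: L=–, R=–
  A: L=–, R=–
  Q: L=–, R=–

W's parent is R; the other child of R is Q.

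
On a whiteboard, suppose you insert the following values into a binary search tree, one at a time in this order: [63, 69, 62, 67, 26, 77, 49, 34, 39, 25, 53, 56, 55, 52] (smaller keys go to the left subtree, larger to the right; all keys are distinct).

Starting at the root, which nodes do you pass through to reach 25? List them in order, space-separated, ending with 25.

Resulting structure (node: left, right):
  63: L=62, R=69
  69: L=67, R=77
  62: L=26, R=–
  67: L=–, R=–
  26: L=25, R=49
  77: L=–, R=–
  49: L=34, R=53
  34: L=–, R=39
  39: L=–, R=–
  25: L=–, R=–
  53: L=52, R=56
  56: L=55, R=–
  55: L=–, R=–
  52: L=–, R=–

63 62 26 25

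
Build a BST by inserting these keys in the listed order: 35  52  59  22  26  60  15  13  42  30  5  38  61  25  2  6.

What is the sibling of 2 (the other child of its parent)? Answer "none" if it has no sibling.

6

Insert 35: tree is empty, so 35 becomes the root.
Insert 52: 52 > 35 → go right. Place as right child of 35.
Insert 59: 59 > 35 → go right; 59 > 52 → go right. Place as right child of 52.
Insert 22: 22 < 35 → go left. Place as left child of 35.
Insert 26: 26 < 35 → go left; 26 > 22 → go right. Place as right child of 22.
Insert 60: 60 > 35 → go right; 60 > 52 → go right; 60 > 59 → go right. Place as right child of 59.
Insert 15: 15 < 35 → go left; 15 < 22 → go left. Place as left child of 22.
Insert 13: 13 < 35 → go left; 13 < 22 → go left; 13 < 15 → go left. Place as left child of 15.
Insert 42: 42 > 35 → go right; 42 < 52 → go left. Place as left child of 52.
Insert 30: 30 < 35 → go left; 30 > 22 → go right; 30 > 26 → go right. Place as right child of 26.
Insert 5: 5 < 35 → go left; 5 < 22 → go left; 5 < 15 → go left; 5 < 13 → go left. Place as left child of 13.
Insert 38: 38 > 35 → go right; 38 < 52 → go left; 38 < 42 → go left. Place as left child of 42.
Insert 61: 61 > 35 → go right; 61 > 52 → go right; 61 > 59 → go right; 61 > 60 → go right. Place as right child of 60.
Insert 25: 25 < 35 → go left; 25 > 22 → go right; 25 < 26 → go left. Place as left child of 26.
Insert 2: 2 < 35 → go left; 2 < 22 → go left; 2 < 15 → go left; 2 < 13 → go left; 2 < 5 → go left. Place as left child of 5.
Insert 6: 6 < 35 → go left; 6 < 22 → go left; 6 < 15 → go left; 6 < 13 → go left; 6 > 5 → go right. Place as right child of 5.

2's parent is 5; the other child of 5 is 6.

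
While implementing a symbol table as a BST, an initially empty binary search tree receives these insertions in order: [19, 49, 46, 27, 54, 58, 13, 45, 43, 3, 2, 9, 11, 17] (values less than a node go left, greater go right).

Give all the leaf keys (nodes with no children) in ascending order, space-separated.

2 11 17 43 58

Insert 19: tree is empty, so 19 becomes the root.
Insert 49: 49 > 19 → go right. Place as right child of 19.
Insert 46: 46 > 19 → go right; 46 < 49 → go left. Place as left child of 49.
Insert 27: 27 > 19 → go right; 27 < 49 → go left; 27 < 46 → go left. Place as left child of 46.
Insert 54: 54 > 19 → go right; 54 > 49 → go right. Place as right child of 49.
Insert 58: 58 > 19 → go right; 58 > 49 → go right; 58 > 54 → go right. Place as right child of 54.
Insert 13: 13 < 19 → go left. Place as left child of 19.
Insert 45: 45 > 19 → go right; 45 < 49 → go left; 45 < 46 → go left; 45 > 27 → go right. Place as right child of 27.
Insert 43: 43 > 19 → go right; 43 < 49 → go left; 43 < 46 → go left; 43 > 27 → go right; 43 < 45 → go left. Place as left child of 45.
Insert 3: 3 < 19 → go left; 3 < 13 → go left. Place as left child of 13.
Insert 2: 2 < 19 → go left; 2 < 13 → go left; 2 < 3 → go left. Place as left child of 3.
Insert 9: 9 < 19 → go left; 9 < 13 → go left; 9 > 3 → go right. Place as right child of 3.
Insert 11: 11 < 19 → go left; 11 < 13 → go left; 11 > 3 → go right; 11 > 9 → go right. Place as right child of 9.
Insert 17: 17 < 19 → go left; 17 > 13 → go right. Place as right child of 13.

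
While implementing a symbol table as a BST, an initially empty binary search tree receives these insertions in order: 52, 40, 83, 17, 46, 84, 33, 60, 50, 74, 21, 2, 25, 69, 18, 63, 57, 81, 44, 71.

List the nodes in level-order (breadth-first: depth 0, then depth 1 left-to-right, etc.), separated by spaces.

Insert 52: tree is empty, so 52 becomes the root.
Insert 40: 40 < 52 → go left. Place as left child of 52.
Insert 83: 83 > 52 → go right. Place as right child of 52.
Insert 17: 17 < 52 → go left; 17 < 40 → go left. Place as left child of 40.
Insert 46: 46 < 52 → go left; 46 > 40 → go right. Place as right child of 40.
Insert 84: 84 > 52 → go right; 84 > 83 → go right. Place as right child of 83.
Insert 33: 33 < 52 → go left; 33 < 40 → go left; 33 > 17 → go right. Place as right child of 17.
Insert 60: 60 > 52 → go right; 60 < 83 → go left. Place as left child of 83.
Insert 50: 50 < 52 → go left; 50 > 40 → go right; 50 > 46 → go right. Place as right child of 46.
Insert 74: 74 > 52 → go right; 74 < 83 → go left; 74 > 60 → go right. Place as right child of 60.
Insert 21: 21 < 52 → go left; 21 < 40 → go left; 21 > 17 → go right; 21 < 33 → go left. Place as left child of 33.
Insert 2: 2 < 52 → go left; 2 < 40 → go left; 2 < 17 → go left. Place as left child of 17.
Insert 25: 25 < 52 → go left; 25 < 40 → go left; 25 > 17 → go right; 25 < 33 → go left; 25 > 21 → go right. Place as right child of 21.
Insert 69: 69 > 52 → go right; 69 < 83 → go left; 69 > 60 → go right; 69 < 74 → go left. Place as left child of 74.
Insert 18: 18 < 52 → go left; 18 < 40 → go left; 18 > 17 → go right; 18 < 33 → go left; 18 < 21 → go left. Place as left child of 21.
Insert 63: 63 > 52 → go right; 63 < 83 → go left; 63 > 60 → go right; 63 < 74 → go left; 63 < 69 → go left. Place as left child of 69.
Insert 57: 57 > 52 → go right; 57 < 83 → go left; 57 < 60 → go left. Place as left child of 60.
Insert 81: 81 > 52 → go right; 81 < 83 → go left; 81 > 60 → go right; 81 > 74 → go right. Place as right child of 74.
Insert 44: 44 < 52 → go left; 44 > 40 → go right; 44 < 46 → go left. Place as left child of 46.
Insert 71: 71 > 52 → go right; 71 < 83 → go left; 71 > 60 → go right; 71 < 74 → go left; 71 > 69 → go right. Place as right child of 69.

52 40 83 17 46 60 84 2 33 44 50 57 74 21 69 81 18 25 63 71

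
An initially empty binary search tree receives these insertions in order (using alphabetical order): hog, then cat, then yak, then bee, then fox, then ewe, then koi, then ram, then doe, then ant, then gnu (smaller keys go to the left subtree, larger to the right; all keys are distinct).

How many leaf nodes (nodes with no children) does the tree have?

4

Insert hog: tree is empty, so hog becomes the root.
Insert cat: cat < hog → go left. Place as left child of hog.
Insert yak: yak > hog → go right. Place as right child of hog.
Insert bee: bee < hog → go left; bee < cat → go left. Place as left child of cat.
Insert fox: fox < hog → go left; fox > cat → go right. Place as right child of cat.
Insert ewe: ewe < hog → go left; ewe > cat → go right; ewe < fox → go left. Place as left child of fox.
Insert koi: koi > hog → go right; koi < yak → go left. Place as left child of yak.
Insert ram: ram > hog → go right; ram < yak → go left; ram > koi → go right. Place as right child of koi.
Insert doe: doe < hog → go left; doe > cat → go right; doe < fox → go left; doe < ewe → go left. Place as left child of ewe.
Insert ant: ant < hog → go left; ant < cat → go left; ant < bee → go left. Place as left child of bee.
Insert gnu: gnu < hog → go left; gnu > cat → go right; gnu > fox → go right. Place as right child of fox.

Leaves: ant, doe, gnu, ram — 4 in total.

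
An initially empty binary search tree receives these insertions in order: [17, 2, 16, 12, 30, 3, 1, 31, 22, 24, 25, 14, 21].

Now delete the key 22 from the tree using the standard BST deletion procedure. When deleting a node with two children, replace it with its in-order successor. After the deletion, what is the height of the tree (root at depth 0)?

Insert 17: tree is empty, so 17 becomes the root.
Insert 2: 2 < 17 → go left. Place as left child of 17.
Insert 16: 16 < 17 → go left; 16 > 2 → go right. Place as right child of 2.
Insert 12: 12 < 17 → go left; 12 > 2 → go right; 12 < 16 → go left. Place as left child of 16.
Insert 30: 30 > 17 → go right. Place as right child of 17.
Insert 3: 3 < 17 → go left; 3 > 2 → go right; 3 < 16 → go left; 3 < 12 → go left. Place as left child of 12.
Insert 1: 1 < 17 → go left; 1 < 2 → go left. Place as left child of 2.
Insert 31: 31 > 17 → go right; 31 > 30 → go right. Place as right child of 30.
Insert 22: 22 > 17 → go right; 22 < 30 → go left. Place as left child of 30.
Insert 24: 24 > 17 → go right; 24 < 30 → go left; 24 > 22 → go right. Place as right child of 22.
Insert 25: 25 > 17 → go right; 25 < 30 → go left; 25 > 22 → go right; 25 > 24 → go right. Place as right child of 24.
Insert 14: 14 < 17 → go left; 14 > 2 → go right; 14 < 16 → go left; 14 > 12 → go right. Place as right child of 12.
Insert 21: 21 > 17 → go right; 21 < 30 → go left; 21 < 22 → go left. Place as left child of 22.

Delete 22 (two children — replace with in-order successor).
After deletion, deepest node is 3 at depth 4.

4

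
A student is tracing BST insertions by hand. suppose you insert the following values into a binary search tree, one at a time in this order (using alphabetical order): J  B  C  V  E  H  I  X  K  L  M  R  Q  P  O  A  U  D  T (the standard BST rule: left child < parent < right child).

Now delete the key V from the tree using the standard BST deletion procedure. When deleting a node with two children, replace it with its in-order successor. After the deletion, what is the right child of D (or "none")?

none

Insert J: tree is empty, so J becomes the root.
Insert B: B < J → go left. Place as left child of J.
Insert C: C < J → go left; C > B → go right. Place as right child of B.
Insert V: V > J → go right. Place as right child of J.
Insert E: E < J → go left; E > B → go right; E > C → go right. Place as right child of C.
Insert H: H < J → go left; H > B → go right; H > C → go right; H > E → go right. Place as right child of E.
Insert I: I < J → go left; I > B → go right; I > C → go right; I > E → go right; I > H → go right. Place as right child of H.
Insert X: X > J → go right; X > V → go right. Place as right child of V.
Insert K: K > J → go right; K < V → go left. Place as left child of V.
Insert L: L > J → go right; L < V → go left; L > K → go right. Place as right child of K.
Insert M: M > J → go right; M < V → go left; M > K → go right; M > L → go right. Place as right child of L.
Insert R: R > J → go right; R < V → go left; R > K → go right; R > L → go right; R > M → go right. Place as right child of M.
Insert Q: Q > J → go right; Q < V → go left; Q > K → go right; Q > L → go right; Q > M → go right; Q < R → go left. Place as left child of R.
Insert P: P > J → go right; P < V → go left; P > K → go right; P > L → go right; P > M → go right; P < R → go left; P < Q → go left. Place as left child of Q.
Insert O: O > J → go right; O < V → go left; O > K → go right; O > L → go right; O > M → go right; O < R → go left; O < Q → go left; O < P → go left. Place as left child of P.
Insert A: A < J → go left; A < B → go left. Place as left child of B.
Insert U: U > J → go right; U < V → go left; U > K → go right; U > L → go right; U > M → go right; U > R → go right. Place as right child of R.
Insert D: D < J → go left; D > B → go right; D > C → go right; D < E → go left. Place as left child of E.
Insert T: T > J → go right; T < V → go left; T > K → go right; T > L → go right; T > M → go right; T > R → go right; T < U → go left. Place as left child of U.

Delete V (two children — replace with in-order successor).
After deletion, D's right child: none.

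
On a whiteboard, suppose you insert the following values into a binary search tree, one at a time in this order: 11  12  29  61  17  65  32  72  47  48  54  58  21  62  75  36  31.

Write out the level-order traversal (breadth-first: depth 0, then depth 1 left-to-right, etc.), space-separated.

11 12 29 17 61 21 32 65 31 47 62 72 36 48 75 54 58

Insert 11: tree is empty, so 11 becomes the root.
Insert 12: 12 > 11 → go right. Place as right child of 11.
Insert 29: 29 > 11 → go right; 29 > 12 → go right. Place as right child of 12.
Insert 61: 61 > 11 → go right; 61 > 12 → go right; 61 > 29 → go right. Place as right child of 29.
Insert 17: 17 > 11 → go right; 17 > 12 → go right; 17 < 29 → go left. Place as left child of 29.
Insert 65: 65 > 11 → go right; 65 > 12 → go right; 65 > 29 → go right; 65 > 61 → go right. Place as right child of 61.
Insert 32: 32 > 11 → go right; 32 > 12 → go right; 32 > 29 → go right; 32 < 61 → go left. Place as left child of 61.
Insert 72: 72 > 11 → go right; 72 > 12 → go right; 72 > 29 → go right; 72 > 61 → go right; 72 > 65 → go right. Place as right child of 65.
Insert 47: 47 > 11 → go right; 47 > 12 → go right; 47 > 29 → go right; 47 < 61 → go left; 47 > 32 → go right. Place as right child of 32.
Insert 48: 48 > 11 → go right; 48 > 12 → go right; 48 > 29 → go right; 48 < 61 → go left; 48 > 32 → go right; 48 > 47 → go right. Place as right child of 47.
Insert 54: 54 > 11 → go right; 54 > 12 → go right; 54 > 29 → go right; 54 < 61 → go left; 54 > 32 → go right; 54 > 47 → go right; 54 > 48 → go right. Place as right child of 48.
Insert 58: 58 > 11 → go right; 58 > 12 → go right; 58 > 29 → go right; 58 < 61 → go left; 58 > 32 → go right; 58 > 47 → go right; 58 > 48 → go right; 58 > 54 → go right. Place as right child of 54.
Insert 21: 21 > 11 → go right; 21 > 12 → go right; 21 < 29 → go left; 21 > 17 → go right. Place as right child of 17.
Insert 62: 62 > 11 → go right; 62 > 12 → go right; 62 > 29 → go right; 62 > 61 → go right; 62 < 65 → go left. Place as left child of 65.
Insert 75: 75 > 11 → go right; 75 > 12 → go right; 75 > 29 → go right; 75 > 61 → go right; 75 > 65 → go right; 75 > 72 → go right. Place as right child of 72.
Insert 36: 36 > 11 → go right; 36 > 12 → go right; 36 > 29 → go right; 36 < 61 → go left; 36 > 32 → go right; 36 < 47 → go left. Place as left child of 47.
Insert 31: 31 > 11 → go right; 31 > 12 → go right; 31 > 29 → go right; 31 < 61 → go left; 31 < 32 → go left. Place as left child of 32.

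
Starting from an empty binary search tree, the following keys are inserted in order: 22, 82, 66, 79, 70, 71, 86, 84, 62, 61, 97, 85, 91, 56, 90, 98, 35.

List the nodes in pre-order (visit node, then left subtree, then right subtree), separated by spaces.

22 82 66 62 61 56 35 79 70 71 86 84 85 97 91 90 98

Insert 22: tree is empty, so 22 becomes the root.
Insert 82: 82 > 22 → go right. Place as right child of 22.
Insert 66: 66 > 22 → go right; 66 < 82 → go left. Place as left child of 82.
Insert 79: 79 > 22 → go right; 79 < 82 → go left; 79 > 66 → go right. Place as right child of 66.
Insert 70: 70 > 22 → go right; 70 < 82 → go left; 70 > 66 → go right; 70 < 79 → go left. Place as left child of 79.
Insert 71: 71 > 22 → go right; 71 < 82 → go left; 71 > 66 → go right; 71 < 79 → go left; 71 > 70 → go right. Place as right child of 70.
Insert 86: 86 > 22 → go right; 86 > 82 → go right. Place as right child of 82.
Insert 84: 84 > 22 → go right; 84 > 82 → go right; 84 < 86 → go left. Place as left child of 86.
Insert 62: 62 > 22 → go right; 62 < 82 → go left; 62 < 66 → go left. Place as left child of 66.
Insert 61: 61 > 22 → go right; 61 < 82 → go left; 61 < 66 → go left; 61 < 62 → go left. Place as left child of 62.
Insert 97: 97 > 22 → go right; 97 > 82 → go right; 97 > 86 → go right. Place as right child of 86.
Insert 85: 85 > 22 → go right; 85 > 82 → go right; 85 < 86 → go left; 85 > 84 → go right. Place as right child of 84.
Insert 91: 91 > 22 → go right; 91 > 82 → go right; 91 > 86 → go right; 91 < 97 → go left. Place as left child of 97.
Insert 56: 56 > 22 → go right; 56 < 82 → go left; 56 < 66 → go left; 56 < 62 → go left; 56 < 61 → go left. Place as left child of 61.
Insert 90: 90 > 22 → go right; 90 > 82 → go right; 90 > 86 → go right; 90 < 97 → go left; 90 < 91 → go left. Place as left child of 91.
Insert 98: 98 > 22 → go right; 98 > 82 → go right; 98 > 86 → go right; 98 > 97 → go right. Place as right child of 97.
Insert 35: 35 > 22 → go right; 35 < 82 → go left; 35 < 66 → go left; 35 < 62 → go left; 35 < 61 → go left; 35 < 56 → go left. Place as left child of 56.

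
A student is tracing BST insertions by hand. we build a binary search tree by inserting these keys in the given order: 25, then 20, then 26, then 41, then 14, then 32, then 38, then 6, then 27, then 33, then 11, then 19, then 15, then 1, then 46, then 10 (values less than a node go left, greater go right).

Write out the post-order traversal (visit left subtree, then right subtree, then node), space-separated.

25: root
20: left child of 25 (depth 1)
26: right child of 25 (depth 1)
41: right child of 26 (depth 2)
14: left child of 20 (depth 2)
32: left child of 41 (depth 3)
38: right child of 32 (depth 4)
6: left child of 14 (depth 3)
27: left child of 32 (depth 4)
33: left child of 38 (depth 5)
11: right child of 6 (depth 4)
19: right child of 14 (depth 3)
15: left child of 19 (depth 4)
1: left child of 6 (depth 4)
46: right child of 41 (depth 3)
10: left child of 11 (depth 5)

1 10 11 6 15 19 14 20 27 33 38 32 46 41 26 25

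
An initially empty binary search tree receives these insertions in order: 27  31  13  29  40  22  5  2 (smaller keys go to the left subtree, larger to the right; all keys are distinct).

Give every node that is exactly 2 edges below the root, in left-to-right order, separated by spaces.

27: root
31: right child of 27 (depth 1)
13: left child of 27 (depth 1)
29: left child of 31 (depth 2)
40: right child of 31 (depth 2)
22: right child of 13 (depth 2)
5: left child of 13 (depth 2)
2: left child of 5 (depth 3)

5 22 29 40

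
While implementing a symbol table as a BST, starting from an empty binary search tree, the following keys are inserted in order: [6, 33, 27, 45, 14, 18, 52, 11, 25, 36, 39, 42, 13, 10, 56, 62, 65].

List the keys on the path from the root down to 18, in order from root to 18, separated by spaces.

6 33 27 14 18

Resulting structure (node: left, right):
  6: L=–, R=33
  33: L=27, R=45
  27: L=14, R=–
  45: L=36, R=52
  14: L=11, R=18
  18: L=–, R=25
  52: L=–, R=56
  11: L=10, R=13
  25: L=–, R=–
  36: L=–, R=39
  39: L=–, R=42
  42: L=–, R=–
  13: L=–, R=–
  10: L=–, R=–
  56: L=–, R=62
  62: L=–, R=65
  65: L=–, R=–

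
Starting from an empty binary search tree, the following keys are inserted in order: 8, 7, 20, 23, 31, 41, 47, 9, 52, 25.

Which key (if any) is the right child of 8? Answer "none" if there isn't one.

Resulting structure (node: left, right):
  8: L=7, R=20
  7: L=–, R=–
  20: L=9, R=23
  23: L=–, R=31
  31: L=25, R=41
  41: L=–, R=47
  47: L=–, R=52
  9: L=–, R=–
  52: L=–, R=–
  25: L=–, R=–

20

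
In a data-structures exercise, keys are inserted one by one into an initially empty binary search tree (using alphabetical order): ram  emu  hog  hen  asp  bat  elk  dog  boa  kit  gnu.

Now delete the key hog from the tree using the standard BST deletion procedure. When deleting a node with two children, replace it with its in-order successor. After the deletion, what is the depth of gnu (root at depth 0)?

ram: root
emu: left child of ram (depth 1)
hog: right child of emu (depth 2)
hen: left child of hog (depth 3)
asp: left child of emu (depth 2)
bat: right child of asp (depth 3)
elk: right child of bat (depth 4)
dog: left child of elk (depth 5)
boa: left child of dog (depth 6)
kit: right child of hog (depth 3)
gnu: left child of hen (depth 4)

Delete hog (two children — replace with in-order successor).
After deletion, path to gnu: ram → emu → kit → hen → gnu.

4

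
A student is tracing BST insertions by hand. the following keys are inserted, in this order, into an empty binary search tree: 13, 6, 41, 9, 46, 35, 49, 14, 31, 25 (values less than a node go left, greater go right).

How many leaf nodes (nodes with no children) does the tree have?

13: root
6: left child of 13 (depth 1)
41: right child of 13 (depth 1)
9: right child of 6 (depth 2)
46: right child of 41 (depth 2)
35: left child of 41 (depth 2)
49: right child of 46 (depth 3)
14: left child of 35 (depth 3)
31: right child of 14 (depth 4)
25: left child of 31 (depth 5)

Leaves: 9, 25, 49 — 3 in total.

3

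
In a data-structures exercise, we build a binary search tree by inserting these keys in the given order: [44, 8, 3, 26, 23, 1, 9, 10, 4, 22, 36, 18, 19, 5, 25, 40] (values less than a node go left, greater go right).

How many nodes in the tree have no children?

Resulting structure (node: left, right):
  44: L=8, R=–
  8: L=3, R=26
  3: L=1, R=4
  26: L=23, R=36
  23: L=9, R=25
  1: L=–, R=–
  9: L=–, R=10
  10: L=–, R=22
  4: L=–, R=5
  22: L=18, R=–
  36: L=–, R=40
  18: L=–, R=19
  19: L=–, R=–
  5: L=–, R=–
  25: L=–, R=–
  40: L=–, R=–

Leaves: 1, 5, 19, 25, 40 — 5 in total.

5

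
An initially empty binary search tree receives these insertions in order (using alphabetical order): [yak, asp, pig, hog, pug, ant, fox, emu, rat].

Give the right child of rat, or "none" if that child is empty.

none

Resulting structure (node: left, right):
  yak: L=asp, R=–
  asp: L=ant, R=pig
  pig: L=hog, R=pug
  hog: L=fox, R=–
  pug: L=–, R=rat
  ant: L=–, R=–
  fox: L=emu, R=–
  emu: L=–, R=–
  rat: L=–, R=–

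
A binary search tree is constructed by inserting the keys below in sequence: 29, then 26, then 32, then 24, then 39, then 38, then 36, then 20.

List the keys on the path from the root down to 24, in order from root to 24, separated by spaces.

29 26 24

Resulting structure (node: left, right):
  29: L=26, R=32
  26: L=24, R=–
  32: L=–, R=39
  24: L=20, R=–
  39: L=38, R=–
  38: L=36, R=–
  36: L=–, R=–
  20: L=–, R=–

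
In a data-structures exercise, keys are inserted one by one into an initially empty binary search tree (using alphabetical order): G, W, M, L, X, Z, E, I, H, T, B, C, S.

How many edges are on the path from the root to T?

3

Insert G: tree is empty, so G becomes the root.
Insert W: W > G → go right. Place as right child of G.
Insert M: M > G → go right; M < W → go left. Place as left child of W.
Insert L: L > G → go right; L < W → go left; L < M → go left. Place as left child of M.
Insert X: X > G → go right; X > W → go right. Place as right child of W.
Insert Z: Z > G → go right; Z > W → go right; Z > X → go right. Place as right child of X.
Insert E: E < G → go left. Place as left child of G.
Insert I: I > G → go right; I < W → go left; I < M → go left; I < L → go left. Place as left child of L.
Insert H: H > G → go right; H < W → go left; H < M → go left; H < L → go left; H < I → go left. Place as left child of I.
Insert T: T > G → go right; T < W → go left; T > M → go right. Place as right child of M.
Insert B: B < G → go left; B < E → go left. Place as left child of E.
Insert C: C < G → go left; C < E → go left; C > B → go right. Place as right child of B.
Insert S: S > G → go right; S < W → go left; S > M → go right; S < T → go left. Place as left child of T.

Path to T: G → W → M → T, which is 3 edges.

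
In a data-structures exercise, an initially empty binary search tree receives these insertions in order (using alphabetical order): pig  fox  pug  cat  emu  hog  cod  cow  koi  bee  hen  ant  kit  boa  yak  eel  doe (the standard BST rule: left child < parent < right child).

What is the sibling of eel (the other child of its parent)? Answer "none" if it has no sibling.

pig: root
fox: left child of pig (depth 1)
pug: right child of pig (depth 1)
cat: left child of fox (depth 2)
emu: right child of cat (depth 3)
hog: right child of fox (depth 2)
cod: left child of emu (depth 4)
cow: right child of cod (depth 5)
koi: right child of hog (depth 3)
bee: left child of cat (depth 3)
hen: left child of hog (depth 3)
ant: left child of bee (depth 4)
kit: left child of koi (depth 4)
boa: right child of bee (depth 4)
yak: right child of pug (depth 2)
eel: right child of cow (depth 6)
doe: left child of eel (depth 7)

eel's parent is cow, which has only one child.

none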